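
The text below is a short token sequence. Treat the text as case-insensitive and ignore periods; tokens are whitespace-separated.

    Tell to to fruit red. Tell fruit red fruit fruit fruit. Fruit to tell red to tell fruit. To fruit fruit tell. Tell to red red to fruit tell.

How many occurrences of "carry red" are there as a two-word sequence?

Scanning the 28 overlapping bigram windows for "carry red":
  (none found)

0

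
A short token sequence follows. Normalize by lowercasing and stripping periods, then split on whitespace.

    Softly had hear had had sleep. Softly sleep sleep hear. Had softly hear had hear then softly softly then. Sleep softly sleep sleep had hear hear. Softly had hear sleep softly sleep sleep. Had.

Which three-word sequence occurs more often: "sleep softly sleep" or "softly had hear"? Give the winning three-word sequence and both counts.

"sleep softly sleep" (3 vs 2)

"sleep softly sleep": 3 occurrences
"softly had hear": 2 occurrences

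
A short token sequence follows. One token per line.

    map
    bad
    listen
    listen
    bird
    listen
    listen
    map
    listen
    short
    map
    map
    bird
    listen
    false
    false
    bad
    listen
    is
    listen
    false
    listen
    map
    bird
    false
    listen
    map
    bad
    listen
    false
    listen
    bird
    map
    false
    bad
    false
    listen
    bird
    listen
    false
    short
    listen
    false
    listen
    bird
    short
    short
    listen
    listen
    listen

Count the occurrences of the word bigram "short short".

Scanning the 49 overlapping bigram windows for "short short":
  position 46–47: short short

1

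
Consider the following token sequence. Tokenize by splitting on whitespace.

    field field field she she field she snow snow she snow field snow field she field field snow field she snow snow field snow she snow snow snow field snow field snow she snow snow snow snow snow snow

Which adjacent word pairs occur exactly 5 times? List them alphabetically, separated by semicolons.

Bigram counts meeting the condition (exactly 5 times):
  field snow: 5
  she snow: 5

field snow; she snow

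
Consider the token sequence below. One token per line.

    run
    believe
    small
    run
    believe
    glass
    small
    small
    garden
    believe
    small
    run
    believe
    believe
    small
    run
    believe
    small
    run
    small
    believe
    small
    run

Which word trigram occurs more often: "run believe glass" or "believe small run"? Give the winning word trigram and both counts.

"run believe glass": 1 occurrence
"believe small run": 5 occurrences

"believe small run" (5 vs 1)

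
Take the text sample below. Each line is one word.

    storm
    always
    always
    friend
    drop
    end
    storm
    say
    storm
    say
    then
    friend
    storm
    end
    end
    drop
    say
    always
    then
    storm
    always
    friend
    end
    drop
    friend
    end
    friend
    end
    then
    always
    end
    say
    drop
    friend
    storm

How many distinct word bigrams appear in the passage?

26

35 tokens → 34 bigram windows in total.
Repeated bigrams (each contributes count−1 duplicates):
  friend end: 3
  always friend: 2
  drop friend: 2
  end drop: 2
  friend storm: 2
  storm always: 2
  storm say: 2
8 duplicate windows → 34 − 8 = 26 distinct.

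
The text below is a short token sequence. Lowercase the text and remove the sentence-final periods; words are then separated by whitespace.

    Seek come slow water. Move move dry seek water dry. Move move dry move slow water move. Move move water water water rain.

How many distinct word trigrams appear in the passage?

23 tokens → 21 trigram windows in total.
Repeated trigrams (each contributes count−1 duplicates):
  move move dry: 2
  slow water move: 2
  water move move: 2
3 duplicate windows → 21 − 3 = 18 distinct.

18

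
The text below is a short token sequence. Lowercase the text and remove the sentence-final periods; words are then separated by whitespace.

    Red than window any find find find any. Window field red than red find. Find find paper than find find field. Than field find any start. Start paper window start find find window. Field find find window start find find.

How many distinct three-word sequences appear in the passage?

34

40 tokens → 38 trigram windows in total.
Repeated trigrams (each contributes count−1 duplicates):
  find find find: 2
  find find window: 2
  start find find: 2
  window start find: 2
4 duplicate windows → 38 − 4 = 34 distinct.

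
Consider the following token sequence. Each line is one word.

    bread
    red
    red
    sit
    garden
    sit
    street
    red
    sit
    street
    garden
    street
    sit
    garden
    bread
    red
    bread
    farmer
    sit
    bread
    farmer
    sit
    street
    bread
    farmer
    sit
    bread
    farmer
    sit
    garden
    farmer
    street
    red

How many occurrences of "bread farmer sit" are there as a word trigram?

Scanning the 31 overlapping trigram windows for "bread farmer sit":
  position 17–19: bread farmer sit
  position 20–22: bread farmer sit
  position 24–26: bread farmer sit
  position 27–29: bread farmer sit

4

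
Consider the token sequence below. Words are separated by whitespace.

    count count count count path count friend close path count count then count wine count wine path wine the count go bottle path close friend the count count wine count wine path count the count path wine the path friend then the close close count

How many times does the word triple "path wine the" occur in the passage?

2

Scanning the 43 overlapping trigram windows for "path wine the":
  position 17–19: path wine the
  position 36–38: path wine the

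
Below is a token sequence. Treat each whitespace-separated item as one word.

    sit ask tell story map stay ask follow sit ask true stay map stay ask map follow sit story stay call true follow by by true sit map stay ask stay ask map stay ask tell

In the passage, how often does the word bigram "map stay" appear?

4

Scanning the 35 overlapping bigram windows for "map stay":
  position 5–6: map stay
  position 13–14: map stay
  position 28–29: map stay
  position 33–34: map stay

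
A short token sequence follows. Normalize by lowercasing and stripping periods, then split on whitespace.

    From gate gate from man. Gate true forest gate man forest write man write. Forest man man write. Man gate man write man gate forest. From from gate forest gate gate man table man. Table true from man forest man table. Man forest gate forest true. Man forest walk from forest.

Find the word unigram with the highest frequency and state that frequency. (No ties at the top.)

Unigram frequencies (highest first):
  man: 14
  gate: 10
  forest: 10
  from: 6
  write: 4
  true: 3
  … (2 more, each ≤ 3)

"man", 14 times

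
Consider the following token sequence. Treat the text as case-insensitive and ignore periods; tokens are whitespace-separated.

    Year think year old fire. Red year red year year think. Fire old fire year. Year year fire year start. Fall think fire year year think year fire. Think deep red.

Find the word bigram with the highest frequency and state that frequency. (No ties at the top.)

Bigram frequencies (highest first):
  year year: 4
  year think: 3
  fire year: 3
  think year: 2
  old fire: 2
  red year: 2
  … (12 more, each ≤ 2)

"year year", 4 times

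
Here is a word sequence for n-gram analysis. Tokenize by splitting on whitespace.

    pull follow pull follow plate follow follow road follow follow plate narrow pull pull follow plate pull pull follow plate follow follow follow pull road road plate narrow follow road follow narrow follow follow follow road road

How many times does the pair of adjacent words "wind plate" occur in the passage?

Scanning the 36 overlapping bigram windows for "wind plate":
  (none found)

0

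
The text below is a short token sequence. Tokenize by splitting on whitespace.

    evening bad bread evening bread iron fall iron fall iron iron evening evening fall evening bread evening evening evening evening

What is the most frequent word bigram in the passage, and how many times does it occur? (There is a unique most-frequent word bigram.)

Bigram frequencies (highest first):
  evening evening: 4
  bread evening: 2
  evening bread: 2
  iron fall: 2
  fall iron: 2
  evening bad: 1
  … (6 more, each ≤ 1)

"evening evening", 4 times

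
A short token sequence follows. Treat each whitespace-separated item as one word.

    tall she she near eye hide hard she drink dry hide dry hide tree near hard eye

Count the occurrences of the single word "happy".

0

Scanning the 17 tokens for "happy":
  (none found)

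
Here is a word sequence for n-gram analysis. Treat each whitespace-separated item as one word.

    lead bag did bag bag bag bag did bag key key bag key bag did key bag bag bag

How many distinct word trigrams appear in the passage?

14

19 tokens → 17 trigram windows in total.
Repeated trigrams (each contributes count−1 duplicates):
  bag bag bag: 3
  bag did bag: 2
3 duplicate windows → 17 − 3 = 14 distinct.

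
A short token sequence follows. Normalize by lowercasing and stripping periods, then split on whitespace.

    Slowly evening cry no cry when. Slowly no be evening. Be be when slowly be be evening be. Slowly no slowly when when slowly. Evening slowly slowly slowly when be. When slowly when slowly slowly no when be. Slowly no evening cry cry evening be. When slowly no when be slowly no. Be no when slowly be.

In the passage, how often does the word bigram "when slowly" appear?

7

Scanning the 56 overlapping bigram windows for "when slowly":
  position 6–7: when slowly
  position 13–14: when slowly
  position 23–24: when slowly
  position 31–32: when slowly
  position 33–34: when slowly
  position 46–47: when slowly
  position 55–56: when slowly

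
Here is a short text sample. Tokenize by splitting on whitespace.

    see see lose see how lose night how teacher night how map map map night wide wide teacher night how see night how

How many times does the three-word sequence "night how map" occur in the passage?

Scanning the 21 overlapping trigram windows for "night how map":
  position 10–12: night how map

1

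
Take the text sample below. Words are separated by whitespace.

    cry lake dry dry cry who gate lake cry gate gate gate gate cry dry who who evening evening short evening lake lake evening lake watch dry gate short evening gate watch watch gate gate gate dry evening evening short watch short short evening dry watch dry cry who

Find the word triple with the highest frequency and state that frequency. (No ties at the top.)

"gate gate gate", 3 times

Trigram frequencies (highest first):
  gate gate gate: 3
  dry cry who: 2
  evening evening short: 2
  cry lake dry: 1
  lake dry dry: 1
  dry dry cry: 1
  … (37 more, each ≤ 1)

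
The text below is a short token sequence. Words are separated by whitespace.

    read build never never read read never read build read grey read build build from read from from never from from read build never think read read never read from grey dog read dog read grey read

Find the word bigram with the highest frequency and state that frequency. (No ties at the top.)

Bigram frequencies (highest first):
  read build: 4
  never read: 3
  build never: 2
  read read: 2
  read never: 2
  read grey: 2
  … (16 more, each ≤ 2)

"read build", 4 times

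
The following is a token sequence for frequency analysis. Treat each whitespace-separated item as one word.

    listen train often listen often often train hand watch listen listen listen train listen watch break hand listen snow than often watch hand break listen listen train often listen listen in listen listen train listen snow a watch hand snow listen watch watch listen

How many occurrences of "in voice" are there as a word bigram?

Scanning the 43 overlapping bigram windows for "in voice":
  (none found)

0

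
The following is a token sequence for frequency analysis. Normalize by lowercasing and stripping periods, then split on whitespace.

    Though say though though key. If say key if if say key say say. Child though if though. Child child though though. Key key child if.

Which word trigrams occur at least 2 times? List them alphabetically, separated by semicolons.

if say key; though though key

Trigram counts meeting the condition (at least 2 times):
  if say key: 2
  though though key: 2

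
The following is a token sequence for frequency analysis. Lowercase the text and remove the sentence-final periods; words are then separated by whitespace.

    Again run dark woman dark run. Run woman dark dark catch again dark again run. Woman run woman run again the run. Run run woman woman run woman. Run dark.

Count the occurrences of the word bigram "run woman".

5

Scanning the 29 overlapping bigram windows for "run woman":
  position 7–8: run woman
  position 15–16: run woman
  position 17–18: run woman
  position 24–25: run woman
  position 27–28: run woman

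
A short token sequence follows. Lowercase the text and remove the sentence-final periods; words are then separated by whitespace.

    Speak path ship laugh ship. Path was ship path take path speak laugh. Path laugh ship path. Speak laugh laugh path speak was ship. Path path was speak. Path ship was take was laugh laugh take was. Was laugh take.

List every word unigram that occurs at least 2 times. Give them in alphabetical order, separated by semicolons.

laugh; path; ship; speak; take; was

Unigram counts meeting the condition (at least 2 times):
  laugh: 8
  path: 10
  ship: 6
  speak: 5
  take: 4
  was: 7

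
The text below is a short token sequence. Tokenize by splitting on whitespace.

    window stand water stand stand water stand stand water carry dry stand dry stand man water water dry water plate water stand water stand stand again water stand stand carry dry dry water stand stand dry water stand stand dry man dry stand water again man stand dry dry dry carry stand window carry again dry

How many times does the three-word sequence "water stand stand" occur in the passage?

6

Scanning the 54 overlapping trigram windows for "water stand stand":
  position 3–5: water stand stand
  position 6–8: water stand stand
  position 23–25: water stand stand
  position 27–29: water stand stand
  position 33–35: water stand stand
  position 37–39: water stand stand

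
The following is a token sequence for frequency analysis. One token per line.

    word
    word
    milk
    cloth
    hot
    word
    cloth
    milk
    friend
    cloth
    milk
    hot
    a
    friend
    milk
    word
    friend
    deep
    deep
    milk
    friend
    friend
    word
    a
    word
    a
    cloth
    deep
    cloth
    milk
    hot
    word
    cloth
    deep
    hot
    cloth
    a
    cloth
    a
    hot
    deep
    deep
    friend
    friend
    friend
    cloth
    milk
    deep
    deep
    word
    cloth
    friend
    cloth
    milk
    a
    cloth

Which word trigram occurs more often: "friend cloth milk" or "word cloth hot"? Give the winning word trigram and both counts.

"friend cloth milk": 3 occurrences
"word cloth hot": 0 occurrences

"friend cloth milk" (3 vs 0)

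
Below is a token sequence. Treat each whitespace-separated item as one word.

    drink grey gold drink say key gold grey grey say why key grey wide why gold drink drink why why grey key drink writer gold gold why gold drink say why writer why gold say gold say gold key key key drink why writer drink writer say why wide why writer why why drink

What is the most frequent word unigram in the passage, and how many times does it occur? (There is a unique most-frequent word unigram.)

Unigram frequencies (highest first):
  why: 12
  drink: 9
  gold: 9
  say: 6
  key: 6
  grey: 5
  … (2 more, each ≤ 5)

"why", 12 times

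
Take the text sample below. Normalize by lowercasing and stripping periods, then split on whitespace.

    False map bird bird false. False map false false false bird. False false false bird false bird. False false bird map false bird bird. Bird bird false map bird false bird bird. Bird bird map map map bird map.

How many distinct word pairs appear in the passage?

39 tokens → 38 bigram windows in total.
Repeated bigrams (each contributes count−1 duplicates):
  bird bird: 7
  bird false: 6
  false bird: 6
  false false: 6
  bird map: 3
  false map: 3
  map bird: 3
  map false: 2
  … (1 more repeated)
29 duplicate windows → 38 − 29 = 9 distinct.

9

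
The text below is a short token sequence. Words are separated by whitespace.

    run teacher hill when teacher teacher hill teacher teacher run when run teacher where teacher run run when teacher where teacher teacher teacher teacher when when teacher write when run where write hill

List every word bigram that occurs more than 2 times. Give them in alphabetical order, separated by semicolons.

Bigram counts meeting the condition (more than 2 times):
  teacher teacher: 5
  when teacher: 3

teacher teacher; when teacher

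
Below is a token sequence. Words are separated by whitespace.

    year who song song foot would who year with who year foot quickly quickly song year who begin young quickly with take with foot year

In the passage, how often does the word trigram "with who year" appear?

1

Scanning the 23 overlapping trigram windows for "with who year":
  position 9–11: with who year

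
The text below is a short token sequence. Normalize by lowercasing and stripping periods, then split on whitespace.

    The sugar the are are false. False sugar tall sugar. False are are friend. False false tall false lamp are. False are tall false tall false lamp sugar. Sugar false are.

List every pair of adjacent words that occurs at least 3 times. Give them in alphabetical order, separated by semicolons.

Bigram counts meeting the condition (at least 3 times):
  false are: 3
  tall false: 3

false are; tall false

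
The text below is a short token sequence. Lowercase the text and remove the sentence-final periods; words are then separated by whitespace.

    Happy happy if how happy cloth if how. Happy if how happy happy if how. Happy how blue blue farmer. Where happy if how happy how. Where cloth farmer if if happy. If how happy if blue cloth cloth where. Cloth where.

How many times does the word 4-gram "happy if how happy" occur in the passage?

5

Scanning the 39 overlapping 4-gram windows for "happy if how happy":
  position 2–5: happy if how happy
  position 9–12: happy if how happy
  position 13–16: happy if how happy
  position 22–25: happy if how happy
  position 32–35: happy if how happy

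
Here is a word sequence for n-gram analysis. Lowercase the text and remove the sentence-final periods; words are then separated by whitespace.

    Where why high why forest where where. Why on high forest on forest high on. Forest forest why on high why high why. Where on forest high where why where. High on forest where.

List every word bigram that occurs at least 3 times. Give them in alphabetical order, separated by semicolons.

Bigram counts meeting the condition (at least 3 times):
  high why: 3
  on forest: 4
  where why: 3

high why; on forest; where why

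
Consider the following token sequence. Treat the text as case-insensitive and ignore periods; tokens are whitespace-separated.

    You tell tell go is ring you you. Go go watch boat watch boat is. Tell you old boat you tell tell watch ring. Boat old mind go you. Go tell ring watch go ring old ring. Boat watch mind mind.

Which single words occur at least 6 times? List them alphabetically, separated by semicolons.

go; tell; you

Unigram counts meeting the condition (at least 6 times):
  go: 6
  tell: 6
  you: 6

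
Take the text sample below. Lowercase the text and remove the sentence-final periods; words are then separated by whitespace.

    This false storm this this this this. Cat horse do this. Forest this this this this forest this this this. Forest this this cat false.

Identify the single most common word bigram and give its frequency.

"this this", 9 times

Bigram frequencies (highest first):
  this this: 9
  this forest: 3
  forest this: 3
  this cat: 2
  this false: 1
  false storm: 1
  … (5 more, each ≤ 1)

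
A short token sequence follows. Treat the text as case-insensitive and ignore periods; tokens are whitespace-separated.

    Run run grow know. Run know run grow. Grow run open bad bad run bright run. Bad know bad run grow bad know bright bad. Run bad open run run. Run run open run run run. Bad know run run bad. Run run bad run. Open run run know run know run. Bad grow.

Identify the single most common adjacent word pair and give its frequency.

"run run", 9 times

Bigram frequencies (highest first):
  run run: 9
  run bad: 6
  know run: 5
  bad run: 5
  run grow: 3
  run know: 3
  … (16 more, each ≤ 3)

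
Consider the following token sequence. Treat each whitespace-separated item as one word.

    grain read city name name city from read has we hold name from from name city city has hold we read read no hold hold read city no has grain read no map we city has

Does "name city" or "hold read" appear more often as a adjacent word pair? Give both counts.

"name city" (2 vs 1)

"name city": 2 occurrences
"hold read": 1 occurrence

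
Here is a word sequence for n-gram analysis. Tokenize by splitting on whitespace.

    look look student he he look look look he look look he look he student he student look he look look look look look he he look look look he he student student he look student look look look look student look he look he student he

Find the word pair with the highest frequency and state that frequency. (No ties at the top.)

Bigram frequencies (highest first):
  look look: 13
  look he: 8
  he look: 7
  student he: 4
  he student: 4
  look student: 3
  … (3 more, each ≤ 3)

"look look", 13 times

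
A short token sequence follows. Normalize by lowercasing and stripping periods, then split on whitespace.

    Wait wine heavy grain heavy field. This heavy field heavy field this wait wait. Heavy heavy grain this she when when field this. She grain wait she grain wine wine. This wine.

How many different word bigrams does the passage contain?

24

32 tokens → 31 bigram windows in total.
Repeated bigrams (each contributes count−1 duplicates):
  field this: 3
  heavy field: 3
  heavy grain: 2
  she grain: 2
  this she: 2
7 duplicate windows → 31 − 7 = 24 distinct.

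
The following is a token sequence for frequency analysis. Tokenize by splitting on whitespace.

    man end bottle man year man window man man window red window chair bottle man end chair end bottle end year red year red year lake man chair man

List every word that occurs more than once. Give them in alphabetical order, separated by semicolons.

bottle; chair; end; man; red; window; year

Unigram counts meeting the condition (more than once):
  bottle: 3
  chair: 3
  end: 4
  man: 8
  red: 3
  window: 3
  year: 4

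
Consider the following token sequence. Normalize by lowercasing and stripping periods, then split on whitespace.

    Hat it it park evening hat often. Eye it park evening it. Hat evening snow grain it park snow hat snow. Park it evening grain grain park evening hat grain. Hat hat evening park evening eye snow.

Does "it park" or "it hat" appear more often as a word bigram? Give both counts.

"it park": 3 occurrences
"it hat": 1 occurrence

"it park" (3 vs 1)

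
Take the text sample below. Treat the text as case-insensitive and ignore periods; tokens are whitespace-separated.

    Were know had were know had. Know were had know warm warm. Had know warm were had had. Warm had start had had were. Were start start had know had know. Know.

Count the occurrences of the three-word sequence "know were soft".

0

Scanning the 30 overlapping trigram windows for "know were soft":
  (none found)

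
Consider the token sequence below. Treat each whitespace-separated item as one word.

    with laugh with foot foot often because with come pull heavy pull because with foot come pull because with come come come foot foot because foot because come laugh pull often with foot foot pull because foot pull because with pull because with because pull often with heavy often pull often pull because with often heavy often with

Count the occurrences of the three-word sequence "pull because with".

5

Scanning the 56 overlapping trigram windows for "pull because with":
  position 12–14: pull because with
  position 17–19: pull because with
  position 38–40: pull because with
  position 41–43: pull because with
  position 52–54: pull because with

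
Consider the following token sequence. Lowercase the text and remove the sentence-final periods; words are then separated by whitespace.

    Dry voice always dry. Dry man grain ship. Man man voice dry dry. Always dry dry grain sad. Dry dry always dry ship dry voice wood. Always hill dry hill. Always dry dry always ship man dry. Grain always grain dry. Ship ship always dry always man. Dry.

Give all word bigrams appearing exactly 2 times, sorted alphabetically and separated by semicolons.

Bigram counts meeting the condition (exactly 2 times):
  dry grain: 2
  dry ship: 2
  dry voice: 2
  man dry: 2
  ship man: 2

dry grain; dry ship; dry voice; man dry; ship man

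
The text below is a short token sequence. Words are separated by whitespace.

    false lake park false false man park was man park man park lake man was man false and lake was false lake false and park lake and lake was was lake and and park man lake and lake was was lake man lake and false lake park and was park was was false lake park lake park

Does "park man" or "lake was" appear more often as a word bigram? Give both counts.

"lake was" (3 vs 2)

"park man": 2 occurrences
"lake was": 3 occurrences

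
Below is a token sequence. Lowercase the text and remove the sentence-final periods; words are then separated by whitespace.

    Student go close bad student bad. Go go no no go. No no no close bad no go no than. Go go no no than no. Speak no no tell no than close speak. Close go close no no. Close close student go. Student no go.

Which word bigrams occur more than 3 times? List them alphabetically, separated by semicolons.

Bigram counts meeting the condition (more than 3 times):
  go no: 4
  no no: 6

go no; no no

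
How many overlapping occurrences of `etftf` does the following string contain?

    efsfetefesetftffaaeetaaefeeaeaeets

Sliding a length-5 window over the 34 characters (30 positions):
  position 11–15: etftf

1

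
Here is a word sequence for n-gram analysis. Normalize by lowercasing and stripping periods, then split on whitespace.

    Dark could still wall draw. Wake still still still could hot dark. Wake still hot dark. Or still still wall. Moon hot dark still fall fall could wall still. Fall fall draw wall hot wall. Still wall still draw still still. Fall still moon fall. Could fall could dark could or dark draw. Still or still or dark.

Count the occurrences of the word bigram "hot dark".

3

Scanning the 57 overlapping bigram windows for "hot dark":
  position 11–12: hot dark
  position 15–16: hot dark
  position 22–23: hot dark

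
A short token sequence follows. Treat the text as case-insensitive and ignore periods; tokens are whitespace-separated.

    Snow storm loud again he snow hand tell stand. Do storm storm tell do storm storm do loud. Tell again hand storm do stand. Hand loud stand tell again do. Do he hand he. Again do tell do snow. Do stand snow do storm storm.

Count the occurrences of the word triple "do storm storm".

Scanning the 43 overlapping trigram windows for "do storm storm":
  position 10–12: do storm storm
  position 14–16: do storm storm
  position 43–45: do storm storm

3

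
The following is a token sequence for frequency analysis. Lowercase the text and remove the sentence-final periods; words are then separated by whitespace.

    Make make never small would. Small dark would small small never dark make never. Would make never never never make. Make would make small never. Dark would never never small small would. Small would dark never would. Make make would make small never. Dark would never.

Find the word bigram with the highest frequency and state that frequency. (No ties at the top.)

"would make", 4 times

Bigram frequencies (highest first):
  would make: 4
  make make: 3
  make never: 3
  small would: 3
  would small: 3
  dark would: 3
  … (14 more, each ≤ 3)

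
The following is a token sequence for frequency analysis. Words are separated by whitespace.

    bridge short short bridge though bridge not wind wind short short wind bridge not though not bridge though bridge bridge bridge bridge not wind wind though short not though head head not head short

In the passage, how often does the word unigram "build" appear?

0

Scanning the 34 tokens for "build":
  (none found)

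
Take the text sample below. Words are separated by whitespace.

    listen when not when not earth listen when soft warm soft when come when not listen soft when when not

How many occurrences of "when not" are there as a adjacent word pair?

4

Scanning the 19 overlapping bigram windows for "when not":
  position 2–3: when not
  position 4–5: when not
  position 14–15: when not
  position 19–20: when not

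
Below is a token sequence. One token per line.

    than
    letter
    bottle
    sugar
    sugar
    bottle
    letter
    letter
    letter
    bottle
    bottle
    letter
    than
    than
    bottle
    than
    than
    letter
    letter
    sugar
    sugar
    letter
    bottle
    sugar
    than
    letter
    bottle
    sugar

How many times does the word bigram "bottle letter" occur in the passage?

2

Scanning the 27 overlapping bigram windows for "bottle letter":
  position 6–7: bottle letter
  position 11–12: bottle letter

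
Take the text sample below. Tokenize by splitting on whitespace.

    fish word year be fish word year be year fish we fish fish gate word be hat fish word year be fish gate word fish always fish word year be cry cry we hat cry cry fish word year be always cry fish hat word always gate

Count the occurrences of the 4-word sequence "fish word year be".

5

Scanning the 44 overlapping 4-gram windows for "fish word year be":
  position 1–4: fish word year be
  position 5–8: fish word year be
  position 18–21: fish word year be
  position 27–30: fish word year be
  position 37–40: fish word year be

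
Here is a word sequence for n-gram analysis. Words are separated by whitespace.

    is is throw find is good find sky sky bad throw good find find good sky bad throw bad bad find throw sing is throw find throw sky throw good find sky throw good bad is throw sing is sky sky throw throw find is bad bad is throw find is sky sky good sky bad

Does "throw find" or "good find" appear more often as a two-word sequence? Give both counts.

"throw find" (4 vs 3)

"throw find": 4 occurrences
"good find": 3 occurrences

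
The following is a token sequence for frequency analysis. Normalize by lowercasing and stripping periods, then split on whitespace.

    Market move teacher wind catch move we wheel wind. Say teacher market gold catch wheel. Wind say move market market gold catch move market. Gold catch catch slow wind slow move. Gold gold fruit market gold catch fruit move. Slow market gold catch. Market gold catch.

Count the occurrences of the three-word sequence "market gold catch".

Scanning the 44 overlapping trigram windows for "market gold catch":
  position 12–14: market gold catch
  position 20–22: market gold catch
  position 24–26: market gold catch
  position 35–37: market gold catch
  position 41–43: market gold catch
  position 44–46: market gold catch

6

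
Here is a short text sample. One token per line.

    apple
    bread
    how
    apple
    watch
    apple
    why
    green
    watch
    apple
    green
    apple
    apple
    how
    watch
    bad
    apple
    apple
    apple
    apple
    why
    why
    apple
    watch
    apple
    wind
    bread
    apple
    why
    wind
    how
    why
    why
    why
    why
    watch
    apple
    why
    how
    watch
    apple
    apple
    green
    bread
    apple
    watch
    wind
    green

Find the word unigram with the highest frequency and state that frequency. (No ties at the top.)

"apple", 17 times

Unigram frequencies (highest first):
  apple: 17
  why: 9
  watch: 7
  how: 4
  green: 4
  bread: 3
  … (2 more, each ≤ 3)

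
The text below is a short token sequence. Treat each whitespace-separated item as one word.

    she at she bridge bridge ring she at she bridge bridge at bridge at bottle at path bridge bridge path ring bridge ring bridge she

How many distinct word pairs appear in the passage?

16

25 tokens → 24 bigram windows in total.
Repeated bigrams (each contributes count−1 duplicates):
  bridge bridge: 3
  at she: 2
  bridge at: 2
  bridge ring: 2
  ring bridge: 2
  she at: 2
  she bridge: 2
8 duplicate windows → 24 − 8 = 16 distinct.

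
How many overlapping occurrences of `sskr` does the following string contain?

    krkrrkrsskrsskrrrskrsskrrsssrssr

Sliding a length-4 window over the 32 characters (29 positions):
  position 8–11: sskr
  position 12–15: sskr
  position 21–24: sskr

3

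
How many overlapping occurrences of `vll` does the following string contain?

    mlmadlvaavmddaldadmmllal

0

Sliding a length-3 window over the 24 characters (22 positions):
  (no match at any position)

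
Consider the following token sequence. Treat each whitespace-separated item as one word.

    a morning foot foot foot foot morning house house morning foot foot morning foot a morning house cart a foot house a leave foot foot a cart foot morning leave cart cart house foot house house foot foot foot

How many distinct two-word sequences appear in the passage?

22

39 tokens → 38 bigram windows in total.
Repeated bigrams (each contributes count−1 duplicates):
  foot foot: 7
  foot morning: 3
  morning foot: 3
  a morning: 2
  foot a: 2
  foot house: 2
  house foot: 2
  house house: 2
  … (1 more repeated)
16 duplicate windows → 38 − 16 = 22 distinct.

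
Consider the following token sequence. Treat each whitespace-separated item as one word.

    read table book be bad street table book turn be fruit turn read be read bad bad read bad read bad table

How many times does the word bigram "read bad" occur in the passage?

3

Scanning the 21 overlapping bigram windows for "read bad":
  position 15–16: read bad
  position 18–19: read bad
  position 20–21: read bad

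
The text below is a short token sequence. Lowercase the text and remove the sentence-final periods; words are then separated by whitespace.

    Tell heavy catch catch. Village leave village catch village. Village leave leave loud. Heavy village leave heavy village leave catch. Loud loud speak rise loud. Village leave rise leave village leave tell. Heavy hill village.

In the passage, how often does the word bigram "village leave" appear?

Scanning the 34 overlapping bigram windows for "village leave":
  position 5–6: village leave
  position 10–11: village leave
  position 15–16: village leave
  position 18–19: village leave
  position 26–27: village leave
  position 30–31: village leave

6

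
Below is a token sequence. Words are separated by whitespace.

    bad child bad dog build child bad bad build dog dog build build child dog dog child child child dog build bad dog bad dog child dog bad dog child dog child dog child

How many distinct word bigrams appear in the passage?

15

34 tokens → 33 bigram windows in total.
Repeated bigrams (each contributes count−1 duplicates):
  child dog: 5
  dog child: 5
  bad dog: 4
  dog build: 3
  build child: 2
  child bad: 2
  child child: 2
  dog bad: 2
  … (1 more repeated)
18 duplicate windows → 33 − 18 = 15 distinct.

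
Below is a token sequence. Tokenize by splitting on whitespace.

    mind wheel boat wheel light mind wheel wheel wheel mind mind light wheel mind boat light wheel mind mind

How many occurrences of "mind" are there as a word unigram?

7

Scanning the 19 tokens for "mind":
  position 1: mind
  position 6: mind
  position 10: mind
  position 11: mind
  position 14: mind
  position 18: mind
  position 19: mind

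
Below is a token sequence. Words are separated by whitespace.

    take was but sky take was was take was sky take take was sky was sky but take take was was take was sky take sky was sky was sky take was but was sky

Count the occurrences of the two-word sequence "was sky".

7

Scanning the 34 overlapping bigram windows for "was sky":
  position 9–10: was sky
  position 13–14: was sky
  position 15–16: was sky
  position 23–24: was sky
  position 27–28: was sky
  position 29–30: was sky
  position 34–35: was sky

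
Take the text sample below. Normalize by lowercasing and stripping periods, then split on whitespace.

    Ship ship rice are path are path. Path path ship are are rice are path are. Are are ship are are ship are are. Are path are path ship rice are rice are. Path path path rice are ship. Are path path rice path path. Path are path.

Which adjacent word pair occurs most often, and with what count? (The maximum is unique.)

"are path", 8 times

Bigram frequencies (highest first):
  are path: 8
  path path: 7
  are are: 6
  rice are: 5
  path are: 4
  ship are: 4
  … (7 more, each ≤ 3)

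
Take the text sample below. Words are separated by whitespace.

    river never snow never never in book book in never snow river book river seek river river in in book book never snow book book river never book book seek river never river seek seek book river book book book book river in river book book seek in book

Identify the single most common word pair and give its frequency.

"book book", 8 times

Bigram frequencies (highest first):
  book book: 8
  book river: 4
  river never: 3
  never snow: 3
  in book: 3
  river book: 3
  … (20 more, each ≤ 2)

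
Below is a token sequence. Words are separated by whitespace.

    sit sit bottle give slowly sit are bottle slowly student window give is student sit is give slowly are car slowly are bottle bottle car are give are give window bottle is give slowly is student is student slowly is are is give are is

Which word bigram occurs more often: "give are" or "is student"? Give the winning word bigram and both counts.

"is student" (3 vs 2)

"give are": 2 occurrences
"is student": 3 occurrences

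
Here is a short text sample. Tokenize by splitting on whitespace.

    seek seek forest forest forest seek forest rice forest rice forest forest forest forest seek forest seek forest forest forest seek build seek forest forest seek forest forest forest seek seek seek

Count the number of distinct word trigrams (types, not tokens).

15

32 tokens → 30 trigram windows in total.
Repeated trigrams (each contributes count−1 duplicates):
  forest forest forest: 5
  forest forest seek: 5
  forest seek forest: 4
  seek forest forest: 4
  forest rice forest: 2
15 duplicate windows → 30 − 15 = 15 distinct.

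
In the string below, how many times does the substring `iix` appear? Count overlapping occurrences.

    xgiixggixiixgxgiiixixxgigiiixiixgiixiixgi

7

Sliding a length-3 window over the 41 characters (39 positions):
  position 3–5: iix
  position 10–12: iix
  position 17–19: iix
  position 27–29: iix
  position 30–32: iix
  position 34–36: iix
  position 37–39: iix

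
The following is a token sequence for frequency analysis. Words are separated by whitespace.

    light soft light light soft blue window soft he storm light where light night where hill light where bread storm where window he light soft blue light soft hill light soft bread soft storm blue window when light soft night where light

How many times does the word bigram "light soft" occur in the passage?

6

Scanning the 41 overlapping bigram windows for "light soft":
  position 1–2: light soft
  position 4–5: light soft
  position 24–25: light soft
  position 27–28: light soft
  position 30–31: light soft
  position 38–39: light soft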